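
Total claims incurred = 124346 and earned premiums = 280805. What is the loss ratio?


Loss ratio = claims / premiums
= 124346 / 280805
= 0.4428


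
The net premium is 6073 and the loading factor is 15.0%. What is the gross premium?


Gross = net * (1 + loading)
= 6073 * (1 + 0.15)
= 6073 * 1.15
= 6983.95


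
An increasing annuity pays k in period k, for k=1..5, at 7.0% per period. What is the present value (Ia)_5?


(Ia)_n = sum_{k=1}^{n} k * v^k, v = 1/(1+i)
v = 0.934579
Sum computed term by term:
(Ia)_5 = 11.7469


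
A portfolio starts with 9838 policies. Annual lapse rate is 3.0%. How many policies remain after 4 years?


remaining = initial * (1 - lapse)^years
= 9838 * (1 - 0.03)^4
= 9838 * 0.885293
= 8709.5107


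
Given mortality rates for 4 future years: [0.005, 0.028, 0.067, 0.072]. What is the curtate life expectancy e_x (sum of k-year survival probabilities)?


e_x = sum_{k=1}^{n} k_p_x
k_p_x values:
  1_p_x = 0.995
  2_p_x = 0.96714
  3_p_x = 0.902342
  4_p_x = 0.837373
e_x = 3.7019


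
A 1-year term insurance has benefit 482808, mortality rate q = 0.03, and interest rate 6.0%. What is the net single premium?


NSP = benefit * q * v
v = 1/(1+i) = 0.943396
NSP = 482808 * 0.03 * 0.943396
= 13664.3774


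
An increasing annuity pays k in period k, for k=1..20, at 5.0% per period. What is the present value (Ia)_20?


(Ia)_n = sum_{k=1}^{n} k * v^k, v = 1/(1+i)
v = 0.952381
Sum computed term by term:
(Ia)_20 = 110.9506


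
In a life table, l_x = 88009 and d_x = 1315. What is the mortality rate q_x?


q_x = d_x / l_x
= 1315 / 88009
= 0.0149


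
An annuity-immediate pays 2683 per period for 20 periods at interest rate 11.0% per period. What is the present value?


PV = PMT * (1 - (1+i)^(-n)) / i
= 2683 * (1 - (1+0.11)^(-20)) / 0.11
= 2683 * (1 - 0.124034) / 0.11
= 2683 * 7.963328
= 21365.6093


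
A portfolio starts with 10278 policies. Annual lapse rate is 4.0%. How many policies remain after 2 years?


remaining = initial * (1 - lapse)^years
= 10278 * (1 - 0.04)^2
= 10278 * 0.9216
= 9472.2048


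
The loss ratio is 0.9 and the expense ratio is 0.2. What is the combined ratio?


Combined ratio = loss ratio + expense ratio
= 0.9 + 0.2
= 1.1


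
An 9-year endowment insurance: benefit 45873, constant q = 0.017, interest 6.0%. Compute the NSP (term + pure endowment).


Term component = 4990.3954
Pure endowment = 9_p_x * v^9 * benefit = 0.857002 * 0.591898 * 45873 = 23269.4445
NSP = 28259.8399


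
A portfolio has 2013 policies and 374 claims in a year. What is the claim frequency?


frequency = claims / policies
= 374 / 2013
= 0.1858


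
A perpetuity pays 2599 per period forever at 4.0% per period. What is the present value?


PV = PMT / i
= 2599 / 0.04
= 64975.0


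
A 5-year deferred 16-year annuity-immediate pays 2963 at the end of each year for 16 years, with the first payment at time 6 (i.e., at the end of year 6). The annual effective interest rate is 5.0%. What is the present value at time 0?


PV at time 5 of the 16-year annuity-immediate:
a_n = 2963 * (1-(1+0.05)^(-16))/0.05 = 32112.3112
Discount back 5 years to time 0:
PV = 32112.3112 * (1+0.05)^(-5)
= 32112.3112 * 0.783526
= 25160.8361


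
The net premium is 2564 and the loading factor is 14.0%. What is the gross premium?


Gross = net * (1 + loading)
= 2564 * (1 + 0.14)
= 2564 * 1.14
= 2922.96


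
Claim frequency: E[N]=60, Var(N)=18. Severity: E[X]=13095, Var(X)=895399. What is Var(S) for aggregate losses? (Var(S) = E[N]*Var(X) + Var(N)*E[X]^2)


Var(S) = E[N]*Var(X) + Var(N)*E[X]^2
= 60*895399 + 18*13095^2
= 53723940 + 3086622450
= 3.1403e+09


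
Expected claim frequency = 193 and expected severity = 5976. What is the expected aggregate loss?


E[S] = E[N] * E[X]
= 193 * 5976
= 1.1534e+06


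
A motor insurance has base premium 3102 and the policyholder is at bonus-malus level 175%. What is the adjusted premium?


adjusted = base * BM_level / 100
= 3102 * 175 / 100
= 3102 * 1.75
= 5428.5


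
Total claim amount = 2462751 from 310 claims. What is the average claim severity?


severity = total / number
= 2462751 / 310
= 7944.3581


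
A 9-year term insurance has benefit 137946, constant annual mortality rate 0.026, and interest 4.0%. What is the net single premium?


NSP = benefit * sum_{k=0}^{n-1} k_p_x * q * v^(k+1)
With constant q=0.026, v=0.961538
Sum = 0.175586
NSP = 137946 * 0.175586
= 24221.3847


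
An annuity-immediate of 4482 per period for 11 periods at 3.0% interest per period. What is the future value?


FV = PMT * ((1+i)^n - 1) / i
= 4482 * ((1.03)^11 - 1) / 0.03
= 4482 * (1.384234 - 1) / 0.03
= 57404.5403


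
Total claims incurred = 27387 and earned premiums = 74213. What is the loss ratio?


Loss ratio = claims / premiums
= 27387 / 74213
= 0.369


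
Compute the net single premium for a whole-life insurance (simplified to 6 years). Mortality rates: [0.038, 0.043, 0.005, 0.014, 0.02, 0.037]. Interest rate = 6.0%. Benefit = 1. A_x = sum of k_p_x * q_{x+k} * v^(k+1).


v = 0.943396
Year 0: k_p_x=1.0, q=0.038, term=0.035849
Year 1: k_p_x=0.962, q=0.043, term=0.036816
Year 2: k_p_x=0.920634, q=0.005, term=0.003865
Year 3: k_p_x=0.916031, q=0.014, term=0.010158
Year 4: k_p_x=0.903206, q=0.02, term=0.013499
Year 5: k_p_x=0.885142, q=0.037, term=0.023088
A_x = 0.1233


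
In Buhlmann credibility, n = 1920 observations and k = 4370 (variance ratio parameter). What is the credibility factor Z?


Z = n / (n + k)
= 1920 / (1920 + 4370)
= 1920 / 6290
= 0.3052


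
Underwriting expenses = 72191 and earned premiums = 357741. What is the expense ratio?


Expense ratio = expenses / premiums
= 72191 / 357741
= 0.2018


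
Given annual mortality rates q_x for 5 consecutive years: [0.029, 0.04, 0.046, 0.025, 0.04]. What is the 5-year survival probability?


p_k = 1 - q_k for each year
Survival = product of (1 - q_k)
= 0.971 * 0.96 * 0.954 * 0.975 * 0.96
= 0.8324


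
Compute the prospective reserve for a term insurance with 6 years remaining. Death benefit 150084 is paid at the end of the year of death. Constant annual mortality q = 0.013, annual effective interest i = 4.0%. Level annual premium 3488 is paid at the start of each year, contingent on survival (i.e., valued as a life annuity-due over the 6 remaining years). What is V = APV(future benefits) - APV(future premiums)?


v = 1/(1+i) = 0.961538
APV(future benefits) per unit = sum_{k=0}^{5} k_p_x * q * v^(k+1) = 0.06607
APV(future benefits) = 150084 * 0.06607 = 9915.9999
Life annuity-due factor ä_{x:6} = sum_{k=0}^{5} k_p_x * v^k = 5.285573
APV(future premiums) = 3488 * 5.285573 = 18436.0798
V = 9915.9999 - 18436.0798
= -8520.08


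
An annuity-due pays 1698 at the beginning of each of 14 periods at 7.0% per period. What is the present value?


PV_due = PMT * (1-(1+i)^(-n))/i * (1+i)
PV_immediate = 14849.8046
PV_due = 14849.8046 * 1.07
= 15889.291


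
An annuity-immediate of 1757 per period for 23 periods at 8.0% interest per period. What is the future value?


FV = PMT * ((1+i)^n - 1) / i
= 1757 * ((1.08)^23 - 1) / 0.08
= 1757 * (5.871464 - 1) / 0.08
= 106989.5203


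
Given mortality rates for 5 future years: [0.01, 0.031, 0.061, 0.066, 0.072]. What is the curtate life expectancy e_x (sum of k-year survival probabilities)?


e_x = sum_{k=1}^{n} k_p_x
k_p_x values:
  1_p_x = 0.99
  2_p_x = 0.95931
  3_p_x = 0.900792
  4_p_x = 0.84134
  5_p_x = 0.780763
e_x = 4.4722


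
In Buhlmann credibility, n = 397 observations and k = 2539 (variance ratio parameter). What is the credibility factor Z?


Z = n / (n + k)
= 397 / (397 + 2539)
= 397 / 2936
= 0.1352


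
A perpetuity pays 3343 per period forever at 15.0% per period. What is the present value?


PV = PMT / i
= 3343 / 0.15
= 22286.6667


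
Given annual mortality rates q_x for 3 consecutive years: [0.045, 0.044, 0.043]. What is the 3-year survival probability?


p_k = 1 - q_k for each year
Survival = product of (1 - q_k)
= 0.955 * 0.956 * 0.957
= 0.8737


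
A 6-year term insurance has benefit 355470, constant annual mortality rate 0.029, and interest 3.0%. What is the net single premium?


NSP = benefit * sum_{k=0}^{n-1} k_p_x * q * v^(k+1)
With constant q=0.029, v=0.970874
Sum = 0.14651
NSP = 355470 * 0.14651
= 52080.0489


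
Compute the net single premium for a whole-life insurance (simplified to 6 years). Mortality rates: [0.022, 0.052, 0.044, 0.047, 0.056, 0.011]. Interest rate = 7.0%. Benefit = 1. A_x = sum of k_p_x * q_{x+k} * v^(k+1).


v = 0.934579
Year 0: k_p_x=1.0, q=0.022, term=0.020561
Year 1: k_p_x=0.978, q=0.052, term=0.04442
Year 2: k_p_x=0.927144, q=0.044, term=0.0333
Year 3: k_p_x=0.88635, q=0.047, term=0.031781
Year 4: k_p_x=0.844691, q=0.056, term=0.033726
Year 5: k_p_x=0.797389, q=0.011, term=0.005845
A_x = 0.1696


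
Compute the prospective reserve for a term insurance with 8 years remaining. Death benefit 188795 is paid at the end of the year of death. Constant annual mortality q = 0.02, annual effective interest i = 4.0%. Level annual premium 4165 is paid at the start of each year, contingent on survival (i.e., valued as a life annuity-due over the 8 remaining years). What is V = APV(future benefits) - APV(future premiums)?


v = 1/(1+i) = 0.961538
APV(future benefits) per unit = sum_{k=0}^{7} k_p_x * q * v^(k+1) = 0.126119
APV(future benefits) = 188795 * 0.126119 = 23810.5606
Life annuity-due factor ä_{x:8} = sum_{k=0}^{7} k_p_x * v^k = 6.558167
APV(future premiums) = 4165 * 6.558167 = 27314.7659
V = 23810.5606 - 27314.7659
= -3504.2052


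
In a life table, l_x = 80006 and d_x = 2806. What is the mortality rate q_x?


q_x = d_x / l_x
= 2806 / 80006
= 0.0351


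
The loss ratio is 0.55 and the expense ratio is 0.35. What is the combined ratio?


Combined ratio = loss ratio + expense ratio
= 0.55 + 0.35
= 0.9


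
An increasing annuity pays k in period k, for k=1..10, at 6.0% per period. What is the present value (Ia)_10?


(Ia)_n = sum_{k=1}^{n} k * v^k, v = 1/(1+i)
v = 0.943396
Sum computed term by term:
(Ia)_10 = 36.9624


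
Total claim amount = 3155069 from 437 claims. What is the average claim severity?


severity = total / number
= 3155069 / 437
= 7219.8375


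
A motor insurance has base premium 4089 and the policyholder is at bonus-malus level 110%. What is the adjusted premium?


adjusted = base * BM_level / 100
= 4089 * 110 / 100
= 4089 * 1.1
= 4497.9


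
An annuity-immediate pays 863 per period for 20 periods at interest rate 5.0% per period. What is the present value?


PV = PMT * (1 - (1+i)^(-n)) / i
= 863 * (1 - (1+0.05)^(-20)) / 0.05
= 863 * (1 - 0.376889) / 0.05
= 863 * 12.46221
= 10754.8875


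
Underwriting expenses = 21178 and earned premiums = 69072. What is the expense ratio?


Expense ratio = expenses / premiums
= 21178 / 69072
= 0.3066


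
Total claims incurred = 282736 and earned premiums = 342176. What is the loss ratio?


Loss ratio = claims / premiums
= 282736 / 342176
= 0.8263


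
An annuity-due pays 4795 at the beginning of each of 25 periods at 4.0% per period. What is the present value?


PV_due = PMT * (1-(1+i)^(-n))/i * (1+i)
PV_immediate = 74907.8733
PV_due = 74907.8733 * 1.04
= 77904.1883


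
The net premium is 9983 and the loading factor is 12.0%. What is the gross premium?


Gross = net * (1 + loading)
= 9983 * (1 + 0.12)
= 9983 * 1.12
= 11180.96


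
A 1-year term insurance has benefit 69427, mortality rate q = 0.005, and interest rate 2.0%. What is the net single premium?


NSP = benefit * q * v
v = 1/(1+i) = 0.980392
NSP = 69427 * 0.005 * 0.980392
= 340.3284


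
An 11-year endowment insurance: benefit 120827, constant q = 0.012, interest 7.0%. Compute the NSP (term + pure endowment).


Term component = 10326.0931
Pure endowment = 11_p_x * v^11 * benefit = 0.875642 * 0.475093 * 120827 = 50265.3636
NSP = 60591.4567


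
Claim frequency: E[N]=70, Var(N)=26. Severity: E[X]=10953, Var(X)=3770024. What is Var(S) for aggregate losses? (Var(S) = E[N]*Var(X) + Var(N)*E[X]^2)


Var(S) = E[N]*Var(X) + Var(N)*E[X]^2
= 70*3770024 + 26*10953^2
= 263901680 + 3119173434
= 3.3831e+09


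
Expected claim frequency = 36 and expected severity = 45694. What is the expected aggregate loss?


E[S] = E[N] * E[X]
= 36 * 45694
= 1.6450e+06


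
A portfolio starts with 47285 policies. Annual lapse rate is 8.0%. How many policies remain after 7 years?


remaining = initial * (1 - lapse)^years
= 47285 * (1 - 0.08)^7
= 47285 * 0.557847
= 26377.7765


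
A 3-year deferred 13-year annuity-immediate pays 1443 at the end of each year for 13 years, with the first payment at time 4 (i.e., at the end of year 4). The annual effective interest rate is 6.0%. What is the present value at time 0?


PV at time 3 of the 13-year annuity-immediate:
a_n = 1443 * (1-(1+0.06)^(-13))/0.06 = 12774.4215
Discount back 3 years to time 0:
PV = 12774.4215 * (1+0.06)^(-3)
= 12774.4215 * 0.839619
= 10725.6506


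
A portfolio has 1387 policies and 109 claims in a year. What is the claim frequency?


frequency = claims / policies
= 109 / 1387
= 0.0786


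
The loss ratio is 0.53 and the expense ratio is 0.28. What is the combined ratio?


Combined ratio = loss ratio + expense ratio
= 0.53 + 0.28
= 0.81


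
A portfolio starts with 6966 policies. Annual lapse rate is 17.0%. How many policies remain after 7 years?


remaining = initial * (1 - lapse)^years
= 6966 * (1 - 0.17)^7
= 6966 * 0.271361
= 1890.2973


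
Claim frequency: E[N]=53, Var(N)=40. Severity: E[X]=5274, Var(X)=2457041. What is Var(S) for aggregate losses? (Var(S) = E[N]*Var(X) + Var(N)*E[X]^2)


Var(S) = E[N]*Var(X) + Var(N)*E[X]^2
= 53*2457041 + 40*5274^2
= 130223173 + 1112603040
= 1.2428e+09


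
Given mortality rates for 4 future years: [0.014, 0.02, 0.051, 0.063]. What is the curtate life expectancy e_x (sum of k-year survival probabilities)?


e_x = sum_{k=1}^{n} k_p_x
k_p_x values:
  1_p_x = 0.986
  2_p_x = 0.96628
  3_p_x = 0.917
  4_p_x = 0.859229
e_x = 3.7285


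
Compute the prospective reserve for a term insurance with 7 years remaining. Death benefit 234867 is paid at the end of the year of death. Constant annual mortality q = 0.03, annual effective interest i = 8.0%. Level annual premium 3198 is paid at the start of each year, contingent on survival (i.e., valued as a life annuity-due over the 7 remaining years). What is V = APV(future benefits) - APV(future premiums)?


v = 1/(1+i) = 0.925926
APV(future benefits) per unit = sum_{k=0}^{6} k_p_x * q * v^(k+1) = 0.14415
APV(future benefits) = 234867 * 0.14415 = 33856.0634
Life annuity-due factor ä_{x:7} = sum_{k=0}^{6} k_p_x * v^k = 5.189398
APV(future premiums) = 3198 * 5.189398 = 16595.694
V = 33856.0634 - 16595.694
= 17260.3694


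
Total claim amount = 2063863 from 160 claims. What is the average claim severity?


severity = total / number
= 2063863 / 160
= 12899.1437


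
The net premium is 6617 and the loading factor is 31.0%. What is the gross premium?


Gross = net * (1 + loading)
= 6617 * (1 + 0.31)
= 6617 * 1.31
= 8668.27


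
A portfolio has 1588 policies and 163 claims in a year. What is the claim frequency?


frequency = claims / policies
= 163 / 1588
= 0.1026


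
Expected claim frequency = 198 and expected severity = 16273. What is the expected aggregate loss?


E[S] = E[N] * E[X]
= 198 * 16273
= 3.2221e+06


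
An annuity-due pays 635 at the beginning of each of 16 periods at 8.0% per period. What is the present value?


PV_due = PMT * (1-(1+i)^(-n))/i * (1+i)
PV_immediate = 5620.6194
PV_due = 5620.6194 * 1.08
= 6070.269


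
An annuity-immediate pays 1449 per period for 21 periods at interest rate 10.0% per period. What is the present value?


PV = PMT * (1 - (1+i)^(-n)) / i
= 1449 * (1 - (1+0.1)^(-21)) / 0.1
= 1449 * (1 - 0.135131) / 0.1
= 1449 * 8.648694
= 12531.958


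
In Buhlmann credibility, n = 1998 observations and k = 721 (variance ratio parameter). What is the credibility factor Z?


Z = n / (n + k)
= 1998 / (1998 + 721)
= 1998 / 2719
= 0.7348


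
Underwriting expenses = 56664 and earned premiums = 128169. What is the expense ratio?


Expense ratio = expenses / premiums
= 56664 / 128169
= 0.4421


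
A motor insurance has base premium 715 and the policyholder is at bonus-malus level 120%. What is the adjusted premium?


adjusted = base * BM_level / 100
= 715 * 120 / 100
= 715 * 1.2
= 858.0


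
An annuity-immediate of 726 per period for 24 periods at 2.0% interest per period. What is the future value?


FV = PMT * ((1+i)^n - 1) / i
= 726 * ((1.02)^24 - 1) / 0.02
= 726 * (1.608437 - 1) / 0.02
= 22086.2722


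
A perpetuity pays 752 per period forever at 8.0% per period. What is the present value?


PV = PMT / i
= 752 / 0.08
= 9400.0


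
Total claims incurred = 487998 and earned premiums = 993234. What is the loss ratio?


Loss ratio = claims / premiums
= 487998 / 993234
= 0.4913


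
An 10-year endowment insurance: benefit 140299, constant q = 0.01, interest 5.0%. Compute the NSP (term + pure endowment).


Term component = 10400.5486
Pure endowment = 10_p_x * v^10 * benefit = 0.904382 * 0.613913 * 140299 = 77895.7083
NSP = 88296.2569


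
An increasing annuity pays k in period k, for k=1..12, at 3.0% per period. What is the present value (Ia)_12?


(Ia)_n = sum_{k=1}^{n} k * v^k, v = 1/(1+i)
v = 0.970874
Sum computed term by term:
(Ia)_12 = 61.2022


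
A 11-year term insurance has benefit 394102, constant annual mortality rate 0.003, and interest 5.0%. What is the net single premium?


NSP = benefit * sum_{k=0}^{n-1} k_p_x * q * v^(k+1)
With constant q=0.003, v=0.952381
Sum = 0.024585
NSP = 394102 * 0.024585
= 9688.8482


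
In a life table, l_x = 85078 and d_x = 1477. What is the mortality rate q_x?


q_x = d_x / l_x
= 1477 / 85078
= 0.0174


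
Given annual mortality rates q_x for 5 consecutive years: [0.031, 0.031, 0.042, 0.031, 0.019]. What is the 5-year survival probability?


p_k = 1 - q_k for each year
Survival = product of (1 - q_k)
= 0.969 * 0.969 * 0.958 * 0.969 * 0.981
= 0.8551


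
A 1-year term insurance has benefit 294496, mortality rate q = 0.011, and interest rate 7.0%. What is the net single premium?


NSP = benefit * q * v
v = 1/(1+i) = 0.934579
NSP = 294496 * 0.011 * 0.934579
= 3027.529


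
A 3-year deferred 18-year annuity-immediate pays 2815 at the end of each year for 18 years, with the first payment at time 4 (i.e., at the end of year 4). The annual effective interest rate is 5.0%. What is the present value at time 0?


PV at time 3 of the 18-year annuity-immediate:
a_n = 2815 * (1-(1+0.05)^(-18))/0.05 = 32906.1871
Discount back 3 years to time 0:
PV = 32906.1871 * (1+0.05)^(-3)
= 32906.1871 * 0.863838
= 28425.6017


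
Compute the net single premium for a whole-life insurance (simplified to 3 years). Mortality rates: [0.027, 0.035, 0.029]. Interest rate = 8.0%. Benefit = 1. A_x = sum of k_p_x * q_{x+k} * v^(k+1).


v = 0.925926
Year 0: k_p_x=1.0, q=0.027, term=0.025
Year 1: k_p_x=0.973, q=0.035, term=0.029197
Year 2: k_p_x=0.938945, q=0.029, term=0.021616
A_x = 0.0758


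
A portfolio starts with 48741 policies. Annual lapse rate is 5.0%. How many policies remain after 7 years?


remaining = initial * (1 - lapse)^years
= 48741 * (1 - 0.05)^7
= 48741 * 0.698337
= 34037.6581


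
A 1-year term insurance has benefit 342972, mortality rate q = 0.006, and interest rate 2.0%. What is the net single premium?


NSP = benefit * q * v
v = 1/(1+i) = 0.980392
NSP = 342972 * 0.006 * 0.980392
= 2017.4824


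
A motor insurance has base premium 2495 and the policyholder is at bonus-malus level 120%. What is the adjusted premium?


adjusted = base * BM_level / 100
= 2495 * 120 / 100
= 2495 * 1.2
= 2994.0


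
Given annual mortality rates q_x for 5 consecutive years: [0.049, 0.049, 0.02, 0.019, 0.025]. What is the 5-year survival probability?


p_k = 1 - q_k for each year
Survival = product of (1 - q_k)
= 0.951 * 0.951 * 0.98 * 0.981 * 0.975
= 0.8477


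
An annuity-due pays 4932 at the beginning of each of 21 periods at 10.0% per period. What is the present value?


PV_due = PMT * (1-(1+i)^(-n))/i * (1+i)
PV_immediate = 42655.3602
PV_due = 42655.3602 * 1.1
= 46920.8963


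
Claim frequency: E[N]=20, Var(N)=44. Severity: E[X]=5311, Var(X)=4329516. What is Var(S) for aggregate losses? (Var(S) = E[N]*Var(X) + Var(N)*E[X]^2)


Var(S) = E[N]*Var(X) + Var(N)*E[X]^2
= 20*4329516 + 44*5311^2
= 86590320 + 1241095724
= 1.3277e+09


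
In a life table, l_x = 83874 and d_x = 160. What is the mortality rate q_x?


q_x = d_x / l_x
= 160 / 83874
= 0.0019


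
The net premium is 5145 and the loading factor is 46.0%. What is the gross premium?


Gross = net * (1 + loading)
= 5145 * (1 + 0.46)
= 5145 * 1.46
= 7511.7


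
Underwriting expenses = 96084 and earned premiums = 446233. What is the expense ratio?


Expense ratio = expenses / premiums
= 96084 / 446233
= 0.2153


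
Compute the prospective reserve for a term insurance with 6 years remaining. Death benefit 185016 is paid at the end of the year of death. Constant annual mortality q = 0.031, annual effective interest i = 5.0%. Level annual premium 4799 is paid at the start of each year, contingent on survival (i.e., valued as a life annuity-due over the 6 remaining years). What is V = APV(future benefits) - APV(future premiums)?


v = 1/(1+i) = 0.952381
APV(future benefits) per unit = sum_{k=0}^{5} k_p_x * q * v^(k+1) = 0.146296
APV(future benefits) = 185016 * 0.146296 = 27067.1774
Life annuity-due factor ä_{x:6} = sum_{k=0}^{5} k_p_x * v^k = 4.955201
APV(future premiums) = 4799 * 4.955201 = 23780.0102
V = 27067.1774 - 23780.0102
= 3287.1672


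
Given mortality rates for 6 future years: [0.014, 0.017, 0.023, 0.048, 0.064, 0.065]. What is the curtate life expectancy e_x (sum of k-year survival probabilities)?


e_x = sum_{k=1}^{n} k_p_x
k_p_x values:
  1_p_x = 0.986
  2_p_x = 0.969238
  3_p_x = 0.946946
  4_p_x = 0.901492
  5_p_x = 0.843797
  6_p_x = 0.78895
e_x = 5.4364


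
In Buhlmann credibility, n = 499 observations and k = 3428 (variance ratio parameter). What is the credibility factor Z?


Z = n / (n + k)
= 499 / (499 + 3428)
= 499 / 3927
= 0.1271


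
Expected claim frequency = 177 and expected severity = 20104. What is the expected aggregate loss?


E[S] = E[N] * E[X]
= 177 * 20104
= 3.5584e+06


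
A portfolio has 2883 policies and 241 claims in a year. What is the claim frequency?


frequency = claims / policies
= 241 / 2883
= 0.0836


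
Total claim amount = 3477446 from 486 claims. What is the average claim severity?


severity = total / number
= 3477446 / 486
= 7155.2387


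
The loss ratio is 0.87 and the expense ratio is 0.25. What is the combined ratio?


Combined ratio = loss ratio + expense ratio
= 0.87 + 0.25
= 1.12


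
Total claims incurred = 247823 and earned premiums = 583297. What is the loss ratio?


Loss ratio = claims / premiums
= 247823 / 583297
= 0.4249


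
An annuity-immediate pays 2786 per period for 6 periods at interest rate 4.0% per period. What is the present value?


PV = PMT * (1 - (1+i)^(-n)) / i
= 2786 * (1 - (1+0.04)^(-6)) / 0.04
= 2786 * (1 - 0.790315) / 0.04
= 2786 * 5.242137
= 14604.5933


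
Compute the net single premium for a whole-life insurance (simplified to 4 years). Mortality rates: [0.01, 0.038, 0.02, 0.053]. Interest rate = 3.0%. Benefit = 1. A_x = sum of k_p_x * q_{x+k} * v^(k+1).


v = 0.970874
Year 0: k_p_x=1.0, q=0.01, term=0.009709
Year 1: k_p_x=0.99, q=0.038, term=0.03546
Year 2: k_p_x=0.95238, q=0.02, term=0.017431
Year 3: k_p_x=0.933332, q=0.053, term=0.04395
A_x = 0.1066


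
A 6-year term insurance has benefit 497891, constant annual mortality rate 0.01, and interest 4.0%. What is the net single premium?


NSP = benefit * sum_{k=0}^{n-1} k_p_x * q * v^(k+1)
With constant q=0.01, v=0.961538
Sum = 0.051187
NSP = 497891 * 0.051187
= 25485.503


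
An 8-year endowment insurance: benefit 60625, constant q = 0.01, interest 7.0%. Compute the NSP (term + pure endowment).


Term component = 3508.3247
Pure endowment = 8_p_x * v^8 * benefit = 0.922745 * 0.582009 * 60625 = 32558.4024
NSP = 36066.7271


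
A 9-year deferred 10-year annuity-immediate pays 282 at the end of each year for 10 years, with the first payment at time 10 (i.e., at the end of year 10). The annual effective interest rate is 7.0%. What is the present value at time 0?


PV at time 9 of the 10-year annuity-immediate:
a_n = 282 * (1-(1+0.07)^(-10))/0.07 = 1980.65
Discount back 9 years to time 0:
PV = 1980.65 * (1+0.07)^(-9)
= 1980.65 * 0.543934
= 1077.3424


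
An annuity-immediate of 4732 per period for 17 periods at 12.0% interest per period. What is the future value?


FV = PMT * ((1+i)^n - 1) / i
= 4732 * ((1.12)^17 - 1) / 0.12
= 4732 * (6.866041 - 1) / 0.12
= 231317.5457


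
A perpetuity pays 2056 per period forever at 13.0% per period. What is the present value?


PV = PMT / i
= 2056 / 0.13
= 15815.3846


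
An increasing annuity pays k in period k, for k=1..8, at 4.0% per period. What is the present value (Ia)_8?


(Ia)_n = sum_{k=1}^{n} k * v^k, v = 1/(1+i)
v = 0.961538
Sum computed term by term:
(Ia)_8 = 28.9133


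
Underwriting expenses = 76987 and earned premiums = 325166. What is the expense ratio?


Expense ratio = expenses / premiums
= 76987 / 325166
= 0.2368


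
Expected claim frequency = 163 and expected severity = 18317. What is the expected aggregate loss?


E[S] = E[N] * E[X]
= 163 * 18317
= 2.9857e+06


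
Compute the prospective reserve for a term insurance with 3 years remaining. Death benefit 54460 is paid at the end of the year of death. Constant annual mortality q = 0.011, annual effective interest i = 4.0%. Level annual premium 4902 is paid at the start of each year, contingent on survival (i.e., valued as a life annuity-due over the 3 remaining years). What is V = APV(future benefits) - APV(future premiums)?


v = 1/(1+i) = 0.961538
APV(future benefits) per unit = sum_{k=0}^{2} k_p_x * q * v^(k+1) = 0.0302
APV(future benefits) = 54460 * 0.0302 = 1644.7016
Life annuity-due factor ä_{x:3} = sum_{k=0}^{2} k_p_x * v^k = 2.855289
APV(future premiums) = 4902 * 2.855289 = 13996.6286
V = 1644.7016 - 13996.6286
= -12351.927


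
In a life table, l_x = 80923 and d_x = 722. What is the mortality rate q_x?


q_x = d_x / l_x
= 722 / 80923
= 0.0089


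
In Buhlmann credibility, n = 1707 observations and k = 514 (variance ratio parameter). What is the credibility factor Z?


Z = n / (n + k)
= 1707 / (1707 + 514)
= 1707 / 2221
= 0.7686


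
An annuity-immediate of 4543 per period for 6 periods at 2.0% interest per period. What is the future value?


FV = PMT * ((1+i)^n - 1) / i
= 4543 * ((1.02)^6 - 1) / 0.02
= 4543 * (1.126162 - 1) / 0.02
= 28657.7935


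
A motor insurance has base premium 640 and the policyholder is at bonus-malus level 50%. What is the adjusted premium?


adjusted = base * BM_level / 100
= 640 * 50 / 100
= 640 * 0.5
= 320.0


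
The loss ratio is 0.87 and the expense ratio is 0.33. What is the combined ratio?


Combined ratio = loss ratio + expense ratio
= 0.87 + 0.33
= 1.2


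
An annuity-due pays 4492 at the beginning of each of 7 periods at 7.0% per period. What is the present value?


PV_due = PMT * (1-(1+i)^(-n))/i * (1+i)
PV_immediate = 24208.688
PV_due = 24208.688 * 1.07
= 25903.2962


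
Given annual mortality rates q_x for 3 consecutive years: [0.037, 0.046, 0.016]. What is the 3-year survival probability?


p_k = 1 - q_k for each year
Survival = product of (1 - q_k)
= 0.963 * 0.954 * 0.984
= 0.904


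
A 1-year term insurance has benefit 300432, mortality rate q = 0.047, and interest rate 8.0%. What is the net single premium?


NSP = benefit * q * v
v = 1/(1+i) = 0.925926
NSP = 300432 * 0.047 * 0.925926
= 13074.3556


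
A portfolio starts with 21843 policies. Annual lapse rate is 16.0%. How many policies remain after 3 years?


remaining = initial * (1 - lapse)^years
= 21843 * (1 - 0.16)^3
= 21843 * 0.592704
= 12946.4335


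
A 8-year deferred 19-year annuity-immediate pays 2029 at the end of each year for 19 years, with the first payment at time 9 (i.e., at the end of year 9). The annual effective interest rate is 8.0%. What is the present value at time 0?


PV at time 8 of the 19-year annuity-immediate:
a_n = 2029 * (1-(1+0.08)^(-19))/0.08 = 19485.7028
Discount back 8 years to time 0:
PV = 19485.7028 * (1+0.08)^(-8)
= 19485.7028 * 0.540269
= 10527.5189


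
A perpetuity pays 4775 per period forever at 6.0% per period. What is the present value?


PV = PMT / i
= 4775 / 0.06
= 79583.3333


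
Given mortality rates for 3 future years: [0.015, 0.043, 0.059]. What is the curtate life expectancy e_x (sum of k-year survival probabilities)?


e_x = sum_{k=1}^{n} k_p_x
k_p_x values:
  1_p_x = 0.985
  2_p_x = 0.942645
  3_p_x = 0.887029
e_x = 2.8147


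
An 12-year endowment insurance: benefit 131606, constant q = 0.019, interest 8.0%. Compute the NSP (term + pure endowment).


Term component = 17289.9411
Pure endowment = 12_p_x * v^12 * benefit = 0.79438 * 0.397114 * 131606 = 41516.3068
NSP = 58806.2479


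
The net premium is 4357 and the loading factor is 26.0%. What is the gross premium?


Gross = net * (1 + loading)
= 4357 * (1 + 0.26)
= 4357 * 1.26
= 5489.82


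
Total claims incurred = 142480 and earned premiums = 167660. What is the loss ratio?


Loss ratio = claims / premiums
= 142480 / 167660
= 0.8498


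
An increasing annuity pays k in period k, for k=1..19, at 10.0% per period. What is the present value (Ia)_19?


(Ia)_n = sum_{k=1}^{n} k * v^k, v = 1/(1+i)
v = 0.909091
Sum computed term by term:
(Ia)_19 = 60.9476


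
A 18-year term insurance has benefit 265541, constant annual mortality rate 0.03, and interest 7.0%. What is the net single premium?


NSP = benefit * sum_{k=0}^{n-1} k_p_x * q * v^(k+1)
With constant q=0.03, v=0.934579
Sum = 0.248702
NSP = 265541 * 0.248702
= 66040.4511


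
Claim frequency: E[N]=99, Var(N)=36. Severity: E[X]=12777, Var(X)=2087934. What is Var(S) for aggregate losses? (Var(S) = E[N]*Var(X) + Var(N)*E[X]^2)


Var(S) = E[N]*Var(X) + Var(N)*E[X]^2
= 99*2087934 + 36*12777^2
= 206705466 + 5877062244
= 6.0838e+09


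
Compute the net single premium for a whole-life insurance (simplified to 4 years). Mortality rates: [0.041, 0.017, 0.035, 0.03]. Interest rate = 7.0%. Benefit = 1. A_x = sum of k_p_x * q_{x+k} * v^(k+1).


v = 0.934579
Year 0: k_p_x=1.0, q=0.041, term=0.038318
Year 1: k_p_x=0.959, q=0.017, term=0.01424
Year 2: k_p_x=0.942697, q=0.035, term=0.026933
Year 3: k_p_x=0.909703, q=0.03, term=0.02082
A_x = 0.1003


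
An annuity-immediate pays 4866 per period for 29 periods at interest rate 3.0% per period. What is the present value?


PV = PMT * (1 - (1+i)^(-n)) / i
= 4866 * (1 - (1+0.03)^(-29)) / 0.03
= 4866 * (1 - 0.424346) / 0.03
= 4866 * 19.188455
= 93371.02


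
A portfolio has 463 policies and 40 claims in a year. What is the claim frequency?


frequency = claims / policies
= 40 / 463
= 0.0864


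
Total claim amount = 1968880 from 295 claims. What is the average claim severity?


severity = total / number
= 1968880 / 295
= 6674.1695


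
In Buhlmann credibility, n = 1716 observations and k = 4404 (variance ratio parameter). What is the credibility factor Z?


Z = n / (n + k)
= 1716 / (1716 + 4404)
= 1716 / 6120
= 0.2804


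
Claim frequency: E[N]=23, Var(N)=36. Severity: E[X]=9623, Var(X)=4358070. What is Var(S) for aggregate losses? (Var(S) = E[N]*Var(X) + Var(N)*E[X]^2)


Var(S) = E[N]*Var(X) + Var(N)*E[X]^2
= 23*4358070 + 36*9623^2
= 100235610 + 3333676644
= 3.4339e+09


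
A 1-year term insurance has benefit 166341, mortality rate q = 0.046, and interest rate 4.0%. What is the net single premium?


NSP = benefit * q * v
v = 1/(1+i) = 0.961538
NSP = 166341 * 0.046 * 0.961538
= 7357.3904


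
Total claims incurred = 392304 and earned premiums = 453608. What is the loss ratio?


Loss ratio = claims / premiums
= 392304 / 453608
= 0.8649


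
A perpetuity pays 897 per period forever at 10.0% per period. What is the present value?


PV = PMT / i
= 897 / 0.1
= 8970.0


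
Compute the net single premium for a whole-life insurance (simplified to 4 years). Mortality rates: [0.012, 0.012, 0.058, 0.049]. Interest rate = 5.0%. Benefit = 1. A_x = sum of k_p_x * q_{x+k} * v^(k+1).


v = 0.952381
Year 0: k_p_x=1.0, q=0.012, term=0.011429
Year 1: k_p_x=0.988, q=0.012, term=0.010754
Year 2: k_p_x=0.976144, q=0.058, term=0.048907
Year 3: k_p_x=0.919528, q=0.049, term=0.037068
A_x = 0.1082


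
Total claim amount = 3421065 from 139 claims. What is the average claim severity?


severity = total / number
= 3421065 / 139
= 24611.9784


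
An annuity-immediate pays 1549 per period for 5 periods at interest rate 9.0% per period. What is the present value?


PV = PMT * (1 - (1+i)^(-n)) / i
= 1549 * (1 - (1+0.09)^(-5)) / 0.09
= 1549 * (1 - 0.649931) / 0.09
= 1549 * 3.889651
= 6025.0698


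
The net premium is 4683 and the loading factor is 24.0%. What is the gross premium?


Gross = net * (1 + loading)
= 4683 * (1 + 0.24)
= 4683 * 1.24
= 5806.92


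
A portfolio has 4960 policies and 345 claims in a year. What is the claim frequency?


frequency = claims / policies
= 345 / 4960
= 0.0696


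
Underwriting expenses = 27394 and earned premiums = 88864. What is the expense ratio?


Expense ratio = expenses / premiums
= 27394 / 88864
= 0.3083


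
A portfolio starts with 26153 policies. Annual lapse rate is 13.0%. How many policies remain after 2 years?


remaining = initial * (1 - lapse)^years
= 26153 * (1 - 0.13)^2
= 26153 * 0.7569
= 19795.2057


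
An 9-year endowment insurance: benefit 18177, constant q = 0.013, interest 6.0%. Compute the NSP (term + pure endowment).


Term component = 1533.8838
Pure endowment = 9_p_x * v^9 * benefit = 0.888903 * 0.591898 * 18177 = 9563.6526
NSP = 11097.5364


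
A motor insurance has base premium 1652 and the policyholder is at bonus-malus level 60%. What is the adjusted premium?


adjusted = base * BM_level / 100
= 1652 * 60 / 100
= 1652 * 0.6
= 991.2


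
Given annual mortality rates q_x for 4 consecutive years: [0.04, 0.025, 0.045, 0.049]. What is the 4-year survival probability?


p_k = 1 - q_k for each year
Survival = product of (1 - q_k)
= 0.96 * 0.975 * 0.955 * 0.951
= 0.8501


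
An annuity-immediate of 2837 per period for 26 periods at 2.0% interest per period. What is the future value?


FV = PMT * ((1+i)^n - 1) / i
= 2837 * ((1.02)^26 - 1) / 0.02
= 2837 * (1.673418 - 1) / 0.02
= 95524.3595


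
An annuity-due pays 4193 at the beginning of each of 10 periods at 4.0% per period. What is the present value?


PV_due = PMT * (1-(1+i)^(-n))/i * (1+i)
PV_immediate = 34008.986
PV_due = 34008.986 * 1.04
= 35369.3454


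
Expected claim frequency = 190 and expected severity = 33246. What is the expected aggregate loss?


E[S] = E[N] * E[X]
= 190 * 33246
= 6.3167e+06


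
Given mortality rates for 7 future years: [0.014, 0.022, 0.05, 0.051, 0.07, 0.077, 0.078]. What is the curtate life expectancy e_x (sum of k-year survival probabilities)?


e_x = sum_{k=1}^{n} k_p_x
k_p_x values:
  1_p_x = 0.986
  2_p_x = 0.964308
  3_p_x = 0.916093
  4_p_x = 0.869372
  5_p_x = 0.808516
  6_p_x = 0.74626
  7_p_x = 0.688052
e_x = 5.9786


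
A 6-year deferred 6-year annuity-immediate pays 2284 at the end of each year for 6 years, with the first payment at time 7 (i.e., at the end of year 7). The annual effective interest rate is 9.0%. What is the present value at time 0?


PV at time 6 of the 6-year annuity-immediate:
a_n = 2284 * (1-(1+0.09)^(-6))/0.09 = 10245.8381
Discount back 6 years to time 0:
PV = 10245.8381 * (1+0.09)^(-6)
= 10245.8381 * 0.596267
= 6109.2585


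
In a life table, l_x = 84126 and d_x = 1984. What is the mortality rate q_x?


q_x = d_x / l_x
= 1984 / 84126
= 0.0236


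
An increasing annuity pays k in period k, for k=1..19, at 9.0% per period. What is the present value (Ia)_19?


(Ia)_n = sum_{k=1}^{n} k * v^k, v = 1/(1+i)
v = 0.917431
Sum computed term by term:
(Ia)_19 = 67.3369


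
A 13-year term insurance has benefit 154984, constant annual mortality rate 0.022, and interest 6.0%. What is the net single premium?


NSP = benefit * sum_{k=0}^{n-1} k_p_x * q * v^(k+1)
With constant q=0.022, v=0.943396
Sum = 0.174096
NSP = 154984 * 0.174096
= 26982.0245


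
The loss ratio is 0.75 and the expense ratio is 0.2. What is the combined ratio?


Combined ratio = loss ratio + expense ratio
= 0.75 + 0.2
= 0.95


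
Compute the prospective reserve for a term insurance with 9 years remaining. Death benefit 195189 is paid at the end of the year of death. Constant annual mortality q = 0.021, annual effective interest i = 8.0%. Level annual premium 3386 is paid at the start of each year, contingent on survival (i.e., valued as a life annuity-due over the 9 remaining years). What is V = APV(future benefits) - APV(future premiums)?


v = 1/(1+i) = 0.925926
APV(future benefits) per unit = sum_{k=0}^{8} k_p_x * q * v^(k+1) = 0.121994
APV(future benefits) = 195189 * 0.121994 = 23811.8965
Life annuity-due factor ä_{x:9} = sum_{k=0}^{8} k_p_x * v^k = 6.27398
APV(future premiums) = 3386 * 6.27398 = 21243.6952
V = 23811.8965 - 21243.6952
= 2568.2013


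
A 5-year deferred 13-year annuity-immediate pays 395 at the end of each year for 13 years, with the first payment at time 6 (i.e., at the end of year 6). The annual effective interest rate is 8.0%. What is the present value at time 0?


PV at time 5 of the 13-year annuity-immediate:
a_n = 395 * (1-(1+0.08)^(-13))/0.08 = 3121.9915
Discount back 5 years to time 0:
PV = 3121.9915 * (1+0.08)^(-5)
= 3121.9915 * 0.680583
= 2124.775


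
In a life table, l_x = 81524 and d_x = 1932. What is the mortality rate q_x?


q_x = d_x / l_x
= 1932 / 81524
= 0.0237


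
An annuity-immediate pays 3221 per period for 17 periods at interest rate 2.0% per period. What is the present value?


PV = PMT * (1 - (1+i)^(-n)) / i
= 3221 * (1 - (1+0.02)^(-17)) / 0.02
= 3221 * (1 - 0.714163) / 0.02
= 3221 * 14.291872
= 46034.1193


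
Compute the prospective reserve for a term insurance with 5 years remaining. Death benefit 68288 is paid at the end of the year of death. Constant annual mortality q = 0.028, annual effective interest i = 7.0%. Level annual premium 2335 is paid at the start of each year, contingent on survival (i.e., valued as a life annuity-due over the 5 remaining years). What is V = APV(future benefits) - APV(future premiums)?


v = 1/(1+i) = 0.934579
APV(future benefits) per unit = sum_{k=0}^{4} k_p_x * q * v^(k+1) = 0.10897
APV(future benefits) = 68288 * 0.10897 = 7441.3709
Life annuity-due factor ä_{x:5} = sum_{k=0}^{4} k_p_x * v^k = 4.164226
APV(future premiums) = 2335 * 4.164226 = 9723.468
V = 7441.3709 - 9723.468
= -2282.0971


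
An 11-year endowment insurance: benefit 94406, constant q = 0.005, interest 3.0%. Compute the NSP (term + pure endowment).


Term component = 4266.2519
Pure endowment = 11_p_x * v^11 * benefit = 0.946355 * 0.722421 * 94406 = 64542.2369
NSP = 68808.4888


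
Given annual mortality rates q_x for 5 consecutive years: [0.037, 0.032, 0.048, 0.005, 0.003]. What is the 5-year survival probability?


p_k = 1 - q_k for each year
Survival = product of (1 - q_k)
= 0.963 * 0.968 * 0.952 * 0.995 * 0.997
= 0.8804


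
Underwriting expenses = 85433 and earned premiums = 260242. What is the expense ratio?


Expense ratio = expenses / premiums
= 85433 / 260242
= 0.3283
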